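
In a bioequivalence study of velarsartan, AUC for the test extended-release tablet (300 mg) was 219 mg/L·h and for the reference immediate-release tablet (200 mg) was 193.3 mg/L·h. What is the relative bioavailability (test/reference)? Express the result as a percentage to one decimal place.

F_rel = 75.5%

F_rel = (AUC_test/D_test) / (AUC_ref/D_ref)
      = (219/300) / (193.3/200)
      = 0.73 / 0.9665 = 0.7553 = 75.53%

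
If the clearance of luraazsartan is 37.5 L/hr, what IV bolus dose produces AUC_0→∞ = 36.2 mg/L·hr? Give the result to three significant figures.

Dose = 1360 mg

Dose_iv = CL × AUC_0→∞
     = 37.5 × 36.2 = 1357.5 mg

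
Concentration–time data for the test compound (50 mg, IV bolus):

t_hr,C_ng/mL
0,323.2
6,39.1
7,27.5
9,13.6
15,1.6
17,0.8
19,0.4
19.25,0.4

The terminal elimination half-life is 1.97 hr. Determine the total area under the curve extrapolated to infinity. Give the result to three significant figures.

AUC = 1210 ng/mL·hr

Trapezoidal AUC_0→19.25:
  [0→6]: (323.2+39.1)/2 × 6 = 1086.9
  [6→7]: (39.1+27.5)/2 × 1 = 33.3
  [7→9]: (27.5+13.6)/2 × 2 = 41.1
  [9→15]: (13.6+1.6)/2 × 6 = 45.6
  [15→17]: (1.6+0.8)/2 × 2 = 2.4
  [17→19]: (0.8+0.4)/2 × 2 = 1.2
  [19→19.25]: (0.4+0.4)/2 × 0.25 = 0.1
  Sum = 1210.6 ng/mL·hr
k_e = ln2 / t½ = 0.693147 / 1.97 = 0.3519 hr^-1
Extrapolated tail: C_last / k_e = 0.4 / 0.3519 = 1.137
AUC_0→∞ = 1210.6 + 1.137 = 1211.737 ng/mL·hr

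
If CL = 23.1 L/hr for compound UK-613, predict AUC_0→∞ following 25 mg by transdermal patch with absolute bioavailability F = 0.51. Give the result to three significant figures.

AUC_0→∞ = F × Dose / CL
        = 0.51 × 25 / 23.1 = 0.551948 mg/L·hr

AUC = 0.552 mg/L·hr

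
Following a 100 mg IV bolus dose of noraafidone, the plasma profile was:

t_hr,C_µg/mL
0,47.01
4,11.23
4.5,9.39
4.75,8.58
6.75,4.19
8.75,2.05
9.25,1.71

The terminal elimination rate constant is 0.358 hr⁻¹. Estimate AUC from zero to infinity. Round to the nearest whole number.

AUC = 149 µg/mL·hr

Trapezoidal AUC_0→9.25:
  [0→4]: (47.01+11.23)/2 × 4 = 116.48
  [4→4.5]: (11.23+9.39)/2 × 0.5 = 5.155
  [4.5→4.75]: (9.39+8.58)/2 × 0.25 = 2.24625
  [4.75→6.75]: (8.58+4.19)/2 × 2 = 12.77
  [6.75→8.75]: (4.19+2.05)/2 × 2 = 6.24
  [8.75→9.25]: (2.05+1.71)/2 × 0.5 = 0.94
  Sum = 143.83125 µg/mL·hr
Extrapolated tail: C_last / k_e = 1.71 / 0.358 = 4.777
AUC_0→∞ = 143.83125 + 4.777 = 148.60825 µg/mL·hr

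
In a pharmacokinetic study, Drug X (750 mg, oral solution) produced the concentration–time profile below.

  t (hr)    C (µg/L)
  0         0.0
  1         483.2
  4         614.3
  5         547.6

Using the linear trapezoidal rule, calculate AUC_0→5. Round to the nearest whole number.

Trapezoidal AUC_0→5:
  [0→1]: (0.0+483.2)/2 × 1 = 241.6
  [1→4]: (483.2+614.3)/2 × 3 = 1646.25
  [4→5]: (614.3+547.6)/2 × 1 = 580.95
  Sum = 2468.8 µg/L·hr

AUC = 2469 µg/L·hr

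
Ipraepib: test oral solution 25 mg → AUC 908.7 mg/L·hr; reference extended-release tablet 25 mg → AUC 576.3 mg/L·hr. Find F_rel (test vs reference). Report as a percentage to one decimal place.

F_rel = (AUC_test/D_test) / (AUC_ref/D_ref)
      = (908.7/25) / (576.3/25)
      = 36.348 / 23.052 = 1.5768 = 157.68%

F_rel = 157.7%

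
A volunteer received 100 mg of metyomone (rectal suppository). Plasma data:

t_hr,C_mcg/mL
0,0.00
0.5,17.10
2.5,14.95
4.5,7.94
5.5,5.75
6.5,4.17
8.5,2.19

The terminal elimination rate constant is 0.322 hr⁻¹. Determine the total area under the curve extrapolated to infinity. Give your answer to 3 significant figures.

AUC = 84.2 mcg/mL·hr

Trapezoidal AUC_0→8.5:
  [0→0.5]: (0.00+17.10)/2 × 0.5 = 4.275
  [0.5→2.5]: (17.10+14.95)/2 × 2 = 32.05
  [2.5→4.5]: (14.95+7.94)/2 × 2 = 22.89
  [4.5→5.5]: (7.94+5.75)/2 × 1 = 6.845
  [5.5→6.5]: (5.75+4.17)/2 × 1 = 4.96
  [6.5→8.5]: (4.17+2.19)/2 × 2 = 6.36
  Sum = 77.38 mcg/mL·hr
Extrapolated tail: C_last / k_e = 2.19 / 0.322 = 6.801
AUC_0→∞ = 77.38 + 6.801 = 84.181 mcg/mL·hr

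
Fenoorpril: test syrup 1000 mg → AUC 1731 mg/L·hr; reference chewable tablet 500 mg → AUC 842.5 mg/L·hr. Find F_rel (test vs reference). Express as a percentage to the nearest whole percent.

F_rel = (AUC_test/D_test) / (AUC_ref/D_ref)
      = (1731/1000) / (842.5/500)
      = 1.731 / 1.685 = 1.0273 = 102.73%

F_rel = 103%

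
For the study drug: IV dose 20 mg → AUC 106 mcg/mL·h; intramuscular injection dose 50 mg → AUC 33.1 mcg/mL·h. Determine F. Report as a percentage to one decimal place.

F = 12.5%

F = (AUC_ev / D_ev) / (AUC_iv / D_iv)
  = (33.1/50) / (106/20)
  = 0.662 / 5.3 = 0.1249
  = 12.49%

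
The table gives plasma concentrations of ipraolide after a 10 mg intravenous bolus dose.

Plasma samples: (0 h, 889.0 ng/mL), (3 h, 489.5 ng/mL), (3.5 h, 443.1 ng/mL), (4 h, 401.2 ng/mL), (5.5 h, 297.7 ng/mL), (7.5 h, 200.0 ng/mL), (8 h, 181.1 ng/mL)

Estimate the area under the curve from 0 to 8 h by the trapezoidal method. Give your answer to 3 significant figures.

Trapezoidal AUC_0→8:
  [0→3]: (889.0+489.5)/2 × 3 = 2067.75
  [3→3.5]: (489.5+443.1)/2 × 0.5 = 233.15
  [3.5→4]: (443.1+401.2)/2 × 0.5 = 211.075
  [4→5.5]: (401.2+297.7)/2 × 1.5 = 524.175
  [5.5→7.5]: (297.7+200.0)/2 × 2 = 497.7
  [7.5→8]: (200.0+181.1)/2 × 0.5 = 95.275
  Sum = 3629.125 ng/mL·h

AUC = 3630 ng/mL·h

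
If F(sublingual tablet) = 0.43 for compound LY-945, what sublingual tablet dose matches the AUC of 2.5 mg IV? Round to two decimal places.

For equal systemic exposure: F × D_ev = D_iv
D_ev = D_iv / F = 2.5 / 0.43 = 5.81395 mg

D_sublingual = 5.81 mg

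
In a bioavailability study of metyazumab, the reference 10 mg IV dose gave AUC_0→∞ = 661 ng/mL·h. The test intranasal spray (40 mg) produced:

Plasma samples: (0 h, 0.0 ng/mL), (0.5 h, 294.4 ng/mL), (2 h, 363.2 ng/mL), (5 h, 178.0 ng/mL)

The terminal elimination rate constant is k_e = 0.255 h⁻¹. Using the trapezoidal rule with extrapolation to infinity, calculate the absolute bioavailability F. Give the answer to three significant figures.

F = 0.785

Trapezoidal AUC_0→5 (intranasal spray):
  [0→0.5]: (0.0+294.4)/2 × 0.5 = 73.6
  [0.5→2]: (294.4+363.2)/2 × 1.5 = 493.2
  [2→5]: (363.2+178.0)/2 × 3 = 811.8
  Sum = 1378.6 ng/mL·h
Tail: C_last/k_e = 178.0/0.255 = 698.039
AUC_0→∞ (intranasal spray) = 1378.6 + 698.039 = 2076.639 ng/mL·h
F = (AUC_ev/D_ev)/(AUC_iv/D_iv) = (2076.639/40)/(661/10) = 51.915975/66.1 = 0.7854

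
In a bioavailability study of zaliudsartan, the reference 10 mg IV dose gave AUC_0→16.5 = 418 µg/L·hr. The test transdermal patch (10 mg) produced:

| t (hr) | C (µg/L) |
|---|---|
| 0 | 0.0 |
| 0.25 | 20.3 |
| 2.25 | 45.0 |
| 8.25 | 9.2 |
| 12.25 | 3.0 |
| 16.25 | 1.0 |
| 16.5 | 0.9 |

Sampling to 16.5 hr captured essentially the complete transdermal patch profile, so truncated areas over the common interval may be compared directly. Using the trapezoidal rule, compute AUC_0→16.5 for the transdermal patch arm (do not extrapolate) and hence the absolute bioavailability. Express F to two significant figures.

Trapezoidal AUC_0→16.5 (transdermal patch):
  [0→0.25]: (0.0+20.3)/2 × 0.25 = 2.5375
  [0.25→2.25]: (20.3+45.0)/2 × 2 = 65.3
  [2.25→8.25]: (45.0+9.2)/2 × 6 = 162.6
  [8.25→12.25]: (9.2+3.0)/2 × 4 = 24.4
  [12.25→16.25]: (3.0+1.0)/2 × 4 = 8.0
  [16.25→16.5]: (1.0+0.9)/2 × 0.25 = 0.2375
  Sum = 263.075 µg/L·hr
F = (AUC_ev/D_ev)/(AUC_iv/D_iv) = (263.075/10)/(418/10) = 26.3075/41.8 = 0.6294

F = 0.63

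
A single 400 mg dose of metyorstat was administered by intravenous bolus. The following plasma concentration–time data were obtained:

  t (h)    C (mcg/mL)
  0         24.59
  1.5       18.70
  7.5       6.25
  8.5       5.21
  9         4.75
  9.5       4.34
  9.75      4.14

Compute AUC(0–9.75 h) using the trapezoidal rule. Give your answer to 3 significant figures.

AUC = 119 mcg/mL·h

Trapezoidal AUC_0→9.75:
  [0→1.5]: (24.59+18.70)/2 × 1.5 = 32.4675
  [1.5→7.5]: (18.70+6.25)/2 × 6 = 74.85
  [7.5→8.5]: (6.25+5.21)/2 × 1 = 5.73
  [8.5→9]: (5.21+4.75)/2 × 0.5 = 2.49
  [9→9.5]: (4.75+4.34)/2 × 0.5 = 2.2725
  [9.5→9.75]: (4.34+4.14)/2 × 0.25 = 1.06
  Sum = 118.87 mcg/mL·h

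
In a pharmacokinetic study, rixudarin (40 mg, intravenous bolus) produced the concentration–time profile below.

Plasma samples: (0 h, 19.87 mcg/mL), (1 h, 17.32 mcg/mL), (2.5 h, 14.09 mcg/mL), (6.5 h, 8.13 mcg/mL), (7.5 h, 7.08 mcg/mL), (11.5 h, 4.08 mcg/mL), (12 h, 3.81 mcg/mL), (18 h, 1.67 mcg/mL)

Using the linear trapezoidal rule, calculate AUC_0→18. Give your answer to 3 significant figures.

AUC = 135 mcg/mL·h

Trapezoidal AUC_0→18:
  [0→1]: (19.87+17.32)/2 × 1 = 18.595
  [1→2.5]: (17.32+14.09)/2 × 1.5 = 23.5575
  [2.5→6.5]: (14.09+8.13)/2 × 4 = 44.44
  [6.5→7.5]: (8.13+7.08)/2 × 1 = 7.605
  [7.5→11.5]: (7.08+4.08)/2 × 4 = 22.32
  [11.5→12]: (4.08+3.81)/2 × 0.5 = 1.9725
  [12→18]: (3.81+1.67)/2 × 6 = 16.44
  Sum = 134.93 mcg/mL·h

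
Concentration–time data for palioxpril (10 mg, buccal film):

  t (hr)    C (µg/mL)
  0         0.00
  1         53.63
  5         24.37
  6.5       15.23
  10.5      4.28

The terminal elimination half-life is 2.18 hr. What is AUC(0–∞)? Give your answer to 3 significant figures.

Trapezoidal AUC_0→10.5:
  [0→1]: (0.00+53.63)/2 × 1 = 26.815
  [1→5]: (53.63+24.37)/2 × 4 = 156.0
  [5→6.5]: (24.37+15.23)/2 × 1.5 = 29.7
  [6.5→10.5]: (15.23+4.28)/2 × 4 = 39.02
  Sum = 251.535 µg/mL·hr
k_e = ln2 / t½ = 0.693147 / 2.18 = 0.3180 hr^-1
Extrapolated tail: C_last / k_e = 4.28 / 0.318 = 13.459
AUC_0→∞ = 251.535 + 13.459 = 264.994 µg/mL·hr

AUC = 265 µg/mL·hr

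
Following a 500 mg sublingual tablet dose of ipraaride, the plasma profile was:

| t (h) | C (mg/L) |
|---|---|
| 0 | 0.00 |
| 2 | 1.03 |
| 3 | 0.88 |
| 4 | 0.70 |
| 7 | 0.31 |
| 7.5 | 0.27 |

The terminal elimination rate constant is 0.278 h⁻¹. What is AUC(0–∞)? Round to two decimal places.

Trapezoidal AUC_0→7.5:
  [0→2]: (0.00+1.03)/2 × 2 = 1.03
  [2→3]: (1.03+0.88)/2 × 1 = 0.955
  [3→4]: (0.88+0.70)/2 × 1 = 0.79
  [4→7]: (0.70+0.31)/2 × 3 = 1.515
  [7→7.5]: (0.31+0.27)/2 × 0.5 = 0.145
  Sum = 4.435 mg/L·h
Extrapolated tail: C_last / k_e = 0.27 / 0.278 = 0.971
AUC_0→∞ = 4.435 + 0.971 = 5.406 mg/L·h

AUC = 5.41 mg/L·h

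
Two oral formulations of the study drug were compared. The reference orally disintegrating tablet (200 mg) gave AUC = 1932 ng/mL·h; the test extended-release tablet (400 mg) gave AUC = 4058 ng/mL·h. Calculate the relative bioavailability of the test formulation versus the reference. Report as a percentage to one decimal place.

F_rel = (AUC_test/D_test) / (AUC_ref/D_ref)
      = (4058/400) / (1932/200)
      = 10.145 / 9.66 = 1.0502 = 105.02%

F_rel = 105.0%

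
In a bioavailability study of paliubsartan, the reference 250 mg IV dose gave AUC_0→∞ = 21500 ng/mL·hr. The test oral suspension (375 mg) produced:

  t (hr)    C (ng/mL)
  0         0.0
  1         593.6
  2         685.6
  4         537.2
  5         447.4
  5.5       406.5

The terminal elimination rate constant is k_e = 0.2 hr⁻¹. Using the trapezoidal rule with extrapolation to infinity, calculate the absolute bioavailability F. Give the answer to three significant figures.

F = 0.152

Trapezoidal AUC_0→5.5 (oral suspension):
  [0→1]: (0.0+593.6)/2 × 1 = 296.8
  [1→2]: (593.6+685.6)/2 × 1 = 639.6
  [2→4]: (685.6+537.2)/2 × 2 = 1222.8
  [4→5]: (537.2+447.4)/2 × 1 = 492.3
  [5→5.5]: (447.4+406.5)/2 × 0.5 = 213.475
  Sum = 2864.975 ng/mL·hr
Tail: C_last/k_e = 406.5/0.2 = 2032.500
AUC_0→∞ (oral suspension) = 2864.975 + 2032.500 = 4897.475 ng/mL·hr
F = (AUC_ev/D_ev)/(AUC_iv/D_iv) = (4897.475/375)/(21500/250) = 13.0599/86 = 0.1519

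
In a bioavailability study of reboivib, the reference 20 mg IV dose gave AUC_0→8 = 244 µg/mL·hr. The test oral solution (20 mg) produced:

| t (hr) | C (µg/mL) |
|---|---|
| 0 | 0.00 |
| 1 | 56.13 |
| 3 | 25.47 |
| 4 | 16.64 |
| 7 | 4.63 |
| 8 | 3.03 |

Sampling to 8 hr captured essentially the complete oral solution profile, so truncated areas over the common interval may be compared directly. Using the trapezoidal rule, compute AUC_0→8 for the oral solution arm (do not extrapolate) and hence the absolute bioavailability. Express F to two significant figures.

F = 0.68

Trapezoidal AUC_0→8 (oral solution):
  [0→1]: (0.00+56.13)/2 × 1 = 28.065
  [1→3]: (56.13+25.47)/2 × 2 = 81.6
  [3→4]: (25.47+16.64)/2 × 1 = 21.055
  [4→7]: (16.64+4.63)/2 × 3 = 31.905
  [7→8]: (4.63+3.03)/2 × 1 = 3.83
  Sum = 166.455 µg/mL·hr
F = (AUC_ev/D_ev)/(AUC_iv/D_iv) = (166.455/20)/(244/20) = 8.32275/12.2 = 0.6822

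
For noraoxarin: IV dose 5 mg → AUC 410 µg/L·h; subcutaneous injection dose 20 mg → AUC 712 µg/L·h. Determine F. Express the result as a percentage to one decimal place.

F = 43.4%

F = (AUC_ev / D_ev) / (AUC_iv / D_iv)
  = (712/20) / (410/5)
  = 35.6 / 82 = 0.4341
  = 43.41%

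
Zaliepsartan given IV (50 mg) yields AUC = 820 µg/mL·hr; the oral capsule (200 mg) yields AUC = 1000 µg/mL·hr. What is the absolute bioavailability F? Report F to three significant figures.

F = (AUC_ev / D_ev) / (AUC_iv / D_iv)
  = (1000/200) / (820/50)
  = 5 / 16.4 = 0.3049

F = 0.305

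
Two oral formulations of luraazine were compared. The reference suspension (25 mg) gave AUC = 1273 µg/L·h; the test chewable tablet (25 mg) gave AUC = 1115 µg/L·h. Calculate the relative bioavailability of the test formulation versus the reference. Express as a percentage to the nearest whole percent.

F_rel = 88%

F_rel = (AUC_test/D_test) / (AUC_ref/D_ref)
      = (1115/25) / (1273/25)
      = 44.6 / 50.92 = 0.8759 = 87.59%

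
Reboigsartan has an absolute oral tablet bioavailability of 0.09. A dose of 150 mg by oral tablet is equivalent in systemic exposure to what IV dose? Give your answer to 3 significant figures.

Systemic exposure from an extravascular dose = F × D_ev, so the equivalent IV dose is F × D_ev.
D_iv = F × D_ev = 0.09 × 150 = 13.5 mg

D_iv = 13.5 mg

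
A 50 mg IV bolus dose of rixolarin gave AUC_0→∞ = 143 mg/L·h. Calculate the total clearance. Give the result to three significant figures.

CL = 0.350 L/h

CL = Dose_iv / AUC_0→∞
   = 50 / 143 = 0.34965 L/h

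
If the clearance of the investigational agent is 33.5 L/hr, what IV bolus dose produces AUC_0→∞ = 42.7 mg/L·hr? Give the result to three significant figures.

Dose = 1430 mg

Dose_iv = CL × AUC_0→∞
     = 33.5 × 42.7 = 1430.45 mg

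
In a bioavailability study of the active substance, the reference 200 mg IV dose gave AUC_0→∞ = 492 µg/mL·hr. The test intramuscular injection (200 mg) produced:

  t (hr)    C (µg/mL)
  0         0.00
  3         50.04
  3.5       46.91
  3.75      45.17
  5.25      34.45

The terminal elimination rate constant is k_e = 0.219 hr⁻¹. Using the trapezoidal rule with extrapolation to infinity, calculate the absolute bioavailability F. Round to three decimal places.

F = 0.666

Trapezoidal AUC_0→5.25 (intramuscular injection):
  [0→3]: (0.00+50.04)/2 × 3 = 75.06
  [3→3.5]: (50.04+46.91)/2 × 0.5 = 24.2375
  [3.5→3.75]: (46.91+45.17)/2 × 0.25 = 11.51
  [3.75→5.25]: (45.17+34.45)/2 × 1.5 = 59.715
  Sum = 170.5225 µg/mL·hr
Tail: C_last/k_e = 34.45/0.219 = 157.306
AUC_0→∞ (intramuscular injection) = 170.5225 + 157.306 = 327.8285 µg/mL·hr
F = (AUC_ev/D_ev)/(AUC_iv/D_iv) = (327.8285/200)/(492/200) = 1.6391425/2.46 = 0.6663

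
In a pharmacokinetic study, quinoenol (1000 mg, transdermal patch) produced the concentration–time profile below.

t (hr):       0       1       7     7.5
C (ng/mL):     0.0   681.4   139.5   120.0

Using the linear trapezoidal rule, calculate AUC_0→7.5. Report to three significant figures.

Trapezoidal AUC_0→7.5:
  [0→1]: (0.0+681.4)/2 × 1 = 340.7
  [1→7]: (681.4+139.5)/2 × 6 = 2462.7
  [7→7.5]: (139.5+120.0)/2 × 0.5 = 64.875
  Sum = 2868.275 ng/mL·hr

AUC = 2870 ng/mL·hr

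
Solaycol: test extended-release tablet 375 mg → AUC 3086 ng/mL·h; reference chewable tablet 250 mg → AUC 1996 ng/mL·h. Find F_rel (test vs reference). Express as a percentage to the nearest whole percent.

F_rel = (AUC_test/D_test) / (AUC_ref/D_ref)
      = (3086/375) / (1996/250)
      = 8.22933 / 7.984 = 1.0307 = 103.07%

F_rel = 103%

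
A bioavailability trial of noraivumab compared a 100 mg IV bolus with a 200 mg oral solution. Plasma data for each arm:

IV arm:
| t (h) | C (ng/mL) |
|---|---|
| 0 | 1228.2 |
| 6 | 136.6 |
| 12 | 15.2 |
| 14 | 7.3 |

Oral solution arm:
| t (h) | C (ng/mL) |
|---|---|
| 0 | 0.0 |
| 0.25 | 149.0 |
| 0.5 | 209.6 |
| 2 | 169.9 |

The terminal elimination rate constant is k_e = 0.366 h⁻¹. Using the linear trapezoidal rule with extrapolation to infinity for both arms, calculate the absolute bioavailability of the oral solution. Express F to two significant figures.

Trapezoidal AUC_0→14 (IV):
  [0→6]: (1228.2+136.6)/2 × 6 = 4094.4
  [6→12]: (136.6+15.2)/2 × 6 = 455.4
  [12→14]: (15.2+7.3)/2 × 2 = 22.5
  Sum = 4572.3 ng/mL·h
IV tail: 7.3/0.366 = 19.945; AUC_iv,0→∞ = 4572.3 + 19.945 = 4592.245 ng/mL·h
Trapezoidal AUC_0→2 (oral solution):
  [0→0.25]: (0.0+149.0)/2 × 0.25 = 18.625
  [0.25→0.5]: (149.0+209.6)/2 × 0.25 = 44.825
  [0.5→2]: (209.6+169.9)/2 × 1.5 = 284.625
  Sum = 348.075 ng/mL·h
oral solution tail: 169.9/0.366 = 464.208; AUC_ev,0→∞ = 348.075 + 464.208 = 812.283 ng/mL·h
F = (AUC_ev/D_ev)/(AUC_iv/D_iv) = (812.283/200)/(4592.245/100) = 4.061415/45.92245 = 0.0884

F = 0.088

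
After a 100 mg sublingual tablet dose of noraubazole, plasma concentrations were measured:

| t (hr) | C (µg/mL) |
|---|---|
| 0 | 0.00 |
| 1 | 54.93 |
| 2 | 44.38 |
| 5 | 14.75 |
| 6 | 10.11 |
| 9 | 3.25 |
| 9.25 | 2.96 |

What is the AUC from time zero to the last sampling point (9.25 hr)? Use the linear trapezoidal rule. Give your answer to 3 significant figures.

Trapezoidal AUC_0→9.25:
  [0→1]: (0.00+54.93)/2 × 1 = 27.465
  [1→2]: (54.93+44.38)/2 × 1 = 49.655
  [2→5]: (44.38+14.75)/2 × 3 = 88.695
  [5→6]: (14.75+10.11)/2 × 1 = 12.43
  [6→9]: (10.11+3.25)/2 × 3 = 20.04
  [9→9.25]: (3.25+2.96)/2 × 0.25 = 0.77625
  Sum = 199.06125 µg/mL·hr

AUC = 199 µg/mL·hr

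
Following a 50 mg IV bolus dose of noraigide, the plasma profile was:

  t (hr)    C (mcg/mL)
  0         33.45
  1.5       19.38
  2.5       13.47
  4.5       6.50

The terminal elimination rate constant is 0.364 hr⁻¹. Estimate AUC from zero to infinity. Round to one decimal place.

Trapezoidal AUC_0→4.5:
  [0→1.5]: (33.45+19.38)/2 × 1.5 = 39.6225
  [1.5→2.5]: (19.38+13.47)/2 × 1 = 16.425
  [2.5→4.5]: (13.47+6.50)/2 × 2 = 19.97
  Sum = 76.0175 mcg/mL·hr
Extrapolated tail: C_last / k_e = 6.50 / 0.364 = 17.857
AUC_0→∞ = 76.0175 + 17.857 = 93.8745 mcg/mL·hr

AUC = 93.9 mcg/mL·hr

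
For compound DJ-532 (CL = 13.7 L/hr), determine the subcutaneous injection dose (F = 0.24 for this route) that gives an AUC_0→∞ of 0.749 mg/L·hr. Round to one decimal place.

Dose = 42.8 mg

Dose = CL × AUC_0→∞ / F
     = 13.7 × 0.749 / 0.24 = 42.7554 mg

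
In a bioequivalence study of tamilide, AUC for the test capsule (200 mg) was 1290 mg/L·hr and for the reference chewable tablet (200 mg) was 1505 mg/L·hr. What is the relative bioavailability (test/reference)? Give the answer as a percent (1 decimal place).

F_rel = 85.7%

F_rel = (AUC_test/D_test) / (AUC_ref/D_ref)
      = (1290/200) / (1505/200)
      = 6.45 / 7.525 = 0.8571 = 85.71%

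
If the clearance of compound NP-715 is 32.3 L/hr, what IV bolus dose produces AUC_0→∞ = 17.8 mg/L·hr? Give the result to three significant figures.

Dose = 575 mg

Dose_iv = CL × AUC_0→∞
     = 32.3 × 17.8 = 574.94 mg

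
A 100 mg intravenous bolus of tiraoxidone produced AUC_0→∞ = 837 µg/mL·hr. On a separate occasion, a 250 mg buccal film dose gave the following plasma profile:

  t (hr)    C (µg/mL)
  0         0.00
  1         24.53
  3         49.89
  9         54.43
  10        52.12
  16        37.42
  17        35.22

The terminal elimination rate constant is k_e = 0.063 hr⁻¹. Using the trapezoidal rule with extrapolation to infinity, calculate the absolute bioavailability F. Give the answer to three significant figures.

F = 0.629

Trapezoidal AUC_0→17 (buccal film):
  [0→1]: (0.00+24.53)/2 × 1 = 12.265
  [1→3]: (24.53+49.89)/2 × 2 = 74.42
  [3→9]: (49.89+54.43)/2 × 6 = 312.96
  [9→10]: (54.43+52.12)/2 × 1 = 53.275
  [10→16]: (52.12+37.42)/2 × 6 = 268.62
  [16→17]: (37.42+35.22)/2 × 1 = 36.32
  Sum = 757.86 µg/mL·hr
Tail: C_last/k_e = 35.22/0.063 = 559.048
AUC_0→∞ (buccal film) = 757.86 + 559.048 = 1316.908 µg/mL·hr
F = (AUC_ev/D_ev)/(AUC_iv/D_iv) = (1316.908/250)/(837/100) = 5.267632/8.37 = 0.6293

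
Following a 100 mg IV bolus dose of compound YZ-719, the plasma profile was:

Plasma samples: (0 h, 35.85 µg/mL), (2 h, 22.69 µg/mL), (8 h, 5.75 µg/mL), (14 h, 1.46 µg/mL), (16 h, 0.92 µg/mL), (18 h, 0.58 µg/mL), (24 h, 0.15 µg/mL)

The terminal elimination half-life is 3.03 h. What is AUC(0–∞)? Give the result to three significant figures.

Trapezoidal AUC_0→24:
  [0→2]: (35.85+22.69)/2 × 2 = 58.54
  [2→8]: (22.69+5.75)/2 × 6 = 85.32
  [8→14]: (5.75+1.46)/2 × 6 = 21.63
  [14→16]: (1.46+0.92)/2 × 2 = 2.38
  [16→18]: (0.92+0.58)/2 × 2 = 1.5
  [18→24]: (0.58+0.15)/2 × 6 = 2.19
  Sum = 171.56 µg/mL·h
k_e = ln2 / t½ = 0.693147 / 3.03 = 0.2288 h^-1
Extrapolated tail: C_last / k_e = 0.15 / 0.2288 = 0.656
AUC_0→∞ = 171.56 + 0.656 = 172.216 µg/mL·h

AUC = 172 µg/mL·h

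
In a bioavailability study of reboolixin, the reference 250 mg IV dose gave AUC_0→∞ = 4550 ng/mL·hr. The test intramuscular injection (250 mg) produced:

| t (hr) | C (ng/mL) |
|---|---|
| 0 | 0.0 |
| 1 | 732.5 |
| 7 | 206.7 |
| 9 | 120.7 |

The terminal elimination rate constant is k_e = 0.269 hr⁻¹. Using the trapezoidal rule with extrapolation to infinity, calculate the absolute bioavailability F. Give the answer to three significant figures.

F = 0.870

Trapezoidal AUC_0→9 (intramuscular injection):
  [0→1]: (0.0+732.5)/2 × 1 = 366.25
  [1→7]: (732.5+206.7)/2 × 6 = 2817.6
  [7→9]: (206.7+120.7)/2 × 2 = 327.4
  Sum = 3511.25 ng/mL·hr
Tail: C_last/k_e = 120.7/0.269 = 448.699
AUC_0→∞ (intramuscular injection) = 3511.25 + 448.699 = 3959.949 ng/mL·hr
F = (AUC_ev/D_ev)/(AUC_iv/D_iv) = (3959.949/250)/(4550/250) = 15.839796/18.2 = 0.8703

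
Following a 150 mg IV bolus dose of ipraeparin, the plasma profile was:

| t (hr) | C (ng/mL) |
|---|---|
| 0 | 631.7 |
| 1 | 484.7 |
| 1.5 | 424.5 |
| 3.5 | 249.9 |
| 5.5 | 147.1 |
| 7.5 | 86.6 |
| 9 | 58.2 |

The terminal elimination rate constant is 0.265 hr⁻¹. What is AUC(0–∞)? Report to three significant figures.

Trapezoidal AUC_0→9:
  [0→1]: (631.7+484.7)/2 × 1 = 558.2
  [1→1.5]: (484.7+424.5)/2 × 0.5 = 227.3
  [1.5→3.5]: (424.5+249.9)/2 × 2 = 674.4
  [3.5→5.5]: (249.9+147.1)/2 × 2 = 397.0
  [5.5→7.5]: (147.1+86.6)/2 × 2 = 233.7
  [7.5→9]: (86.6+58.2)/2 × 1.5 = 108.6
  Sum = 2199.2 ng/mL·hr
Extrapolated tail: C_last / k_e = 58.2 / 0.265 = 219.623
AUC_0→∞ = 2199.2 + 219.623 = 2418.823 ng/mL·hr

AUC = 2420 ng/mL·hr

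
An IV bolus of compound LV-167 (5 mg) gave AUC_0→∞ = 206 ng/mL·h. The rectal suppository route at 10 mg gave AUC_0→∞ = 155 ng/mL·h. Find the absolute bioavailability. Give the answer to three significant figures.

F = (AUC_ev / D_ev) / (AUC_iv / D_iv)
  = (155/10) / (206/5)
  = 15.5 / 41.2 = 0.3762

F = 0.376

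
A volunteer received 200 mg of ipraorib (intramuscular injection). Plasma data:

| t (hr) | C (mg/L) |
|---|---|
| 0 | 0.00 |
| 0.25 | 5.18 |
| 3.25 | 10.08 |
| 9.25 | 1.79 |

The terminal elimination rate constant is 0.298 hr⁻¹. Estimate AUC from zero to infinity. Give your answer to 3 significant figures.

Trapezoidal AUC_0→9.25:
  [0→0.25]: (0.00+5.18)/2 × 0.25 = 0.6475
  [0.25→3.25]: (5.18+10.08)/2 × 3 = 22.89
  [3.25→9.25]: (10.08+1.79)/2 × 6 = 35.61
  Sum = 59.1475 mg/L·hr
Extrapolated tail: C_last / k_e = 1.79 / 0.298 = 6.007
AUC_0→∞ = 59.1475 + 6.007 = 65.1545 mg/L·hr

AUC = 65.2 mg/L·hr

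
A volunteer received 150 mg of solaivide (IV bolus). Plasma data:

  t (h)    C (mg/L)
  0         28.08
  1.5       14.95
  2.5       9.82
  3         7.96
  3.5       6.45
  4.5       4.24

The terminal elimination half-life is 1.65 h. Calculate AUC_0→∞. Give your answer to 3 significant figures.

AUC = 68.1 mg/L·h

Trapezoidal AUC_0→4.5:
  [0→1.5]: (28.08+14.95)/2 × 1.5 = 32.2725
  [1.5→2.5]: (14.95+9.82)/2 × 1 = 12.385
  [2.5→3]: (9.82+7.96)/2 × 0.5 = 4.445
  [3→3.5]: (7.96+6.45)/2 × 0.5 = 3.6025
  [3.5→4.5]: (6.45+4.24)/2 × 1 = 5.345
  Sum = 58.05 mg/L·h
k_e = ln2 / t½ = 0.693147 / 1.65 = 0.4201 h^-1
Extrapolated tail: C_last / k_e = 4.24 / 0.4201 = 10.093
AUC_0→∞ = 58.05 + 10.093 = 68.143 mg/L·h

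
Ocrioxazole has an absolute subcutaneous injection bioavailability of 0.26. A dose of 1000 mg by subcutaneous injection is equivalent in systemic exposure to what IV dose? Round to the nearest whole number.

Systemic exposure from an extravascular dose = F × D_ev, so the equivalent IV dose is F × D_ev.
D_iv = F × D_ev = 0.26 × 1000 = 260 mg

D_iv = 260 mg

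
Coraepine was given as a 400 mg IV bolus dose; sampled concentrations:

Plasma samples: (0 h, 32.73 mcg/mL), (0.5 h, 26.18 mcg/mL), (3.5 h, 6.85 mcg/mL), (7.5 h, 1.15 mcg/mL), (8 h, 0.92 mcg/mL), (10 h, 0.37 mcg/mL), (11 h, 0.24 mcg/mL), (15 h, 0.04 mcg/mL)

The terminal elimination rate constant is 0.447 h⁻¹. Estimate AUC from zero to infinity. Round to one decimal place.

Trapezoidal AUC_0→15:
  [0→0.5]: (32.73+26.18)/2 × 0.5 = 14.7275
  [0.5→3.5]: (26.18+6.85)/2 × 3 = 49.545
  [3.5→7.5]: (6.85+1.15)/2 × 4 = 16.0
  [7.5→8]: (1.15+0.92)/2 × 0.5 = 0.5175
  [8→10]: (0.92+0.37)/2 × 2 = 1.29
  [10→11]: (0.37+0.24)/2 × 1 = 0.305
  [11→15]: (0.24+0.04)/2 × 4 = 0.56
  Sum = 82.945 mcg/mL·h
Extrapolated tail: C_last / k_e = 0.04 / 0.447 = 0.089
AUC_0→∞ = 82.945 + 0.089 = 83.034 mcg/mL·h

AUC = 83.0 mcg/mL·h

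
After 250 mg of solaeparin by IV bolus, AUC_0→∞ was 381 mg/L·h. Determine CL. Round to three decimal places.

CL = Dose_iv / AUC_0→∞
   = 250 / 381 = 0.656168 L/h

CL = 0.656 L/h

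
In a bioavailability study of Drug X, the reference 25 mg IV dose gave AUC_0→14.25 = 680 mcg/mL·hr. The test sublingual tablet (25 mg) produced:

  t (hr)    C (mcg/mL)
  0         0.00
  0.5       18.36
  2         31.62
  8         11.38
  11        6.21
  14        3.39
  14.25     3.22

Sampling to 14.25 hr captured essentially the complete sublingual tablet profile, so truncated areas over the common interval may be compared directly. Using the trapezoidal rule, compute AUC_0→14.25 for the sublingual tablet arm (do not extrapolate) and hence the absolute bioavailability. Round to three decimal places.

F = 0.313

Trapezoidal AUC_0→14.25 (sublingual tablet):
  [0→0.5]: (0.00+18.36)/2 × 0.5 = 4.59
  [0.5→2]: (18.36+31.62)/2 × 1.5 = 37.485
  [2→8]: (31.62+11.38)/2 × 6 = 129.0
  [8→11]: (11.38+6.21)/2 × 3 = 26.385
  [11→14]: (6.21+3.39)/2 × 3 = 14.4
  [14→14.25]: (3.39+3.22)/2 × 0.25 = 0.82625
  Sum = 212.68625 mcg/mL·hr
F = (AUC_ev/D_ev)/(AUC_iv/D_iv) = (212.68625/25)/(680/25) = 8.50745/27.2 = 0.3128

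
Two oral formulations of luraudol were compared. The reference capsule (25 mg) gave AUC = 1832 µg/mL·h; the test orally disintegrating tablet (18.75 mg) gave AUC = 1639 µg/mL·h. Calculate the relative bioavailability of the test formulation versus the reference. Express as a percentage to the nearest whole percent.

F_rel = (AUC_test/D_test) / (AUC_ref/D_ref)
      = (1639/18.75) / (1832/25)
      = 87.4133 / 73.28 = 1.1929 = 119.29%

F_rel = 119%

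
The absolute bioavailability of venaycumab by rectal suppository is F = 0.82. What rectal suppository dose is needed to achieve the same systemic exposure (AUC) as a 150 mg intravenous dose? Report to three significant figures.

For equal systemic exposure: F × D_ev = D_iv
D_ev = D_iv / F = 150 / 0.82 = 182.927 mg

D_rectal = 183 mg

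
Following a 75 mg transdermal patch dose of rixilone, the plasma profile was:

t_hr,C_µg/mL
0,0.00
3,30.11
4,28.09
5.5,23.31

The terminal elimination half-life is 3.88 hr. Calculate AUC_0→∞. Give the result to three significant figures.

Trapezoidal AUC_0→5.5:
  [0→3]: (0.00+30.11)/2 × 3 = 45.165
  [3→4]: (30.11+28.09)/2 × 1 = 29.1
  [4→5.5]: (28.09+23.31)/2 × 1.5 = 38.55
  Sum = 112.815 µg/mL·hr
k_e = ln2 / t½ = 0.693147 / 3.88 = 0.1786 hr^-1
Extrapolated tail: C_last / k_e = 23.31 / 0.1786 = 130.515
AUC_0→∞ = 112.815 + 130.515 = 243.33 µg/mL·hr

AUC = 243 µg/mL·hr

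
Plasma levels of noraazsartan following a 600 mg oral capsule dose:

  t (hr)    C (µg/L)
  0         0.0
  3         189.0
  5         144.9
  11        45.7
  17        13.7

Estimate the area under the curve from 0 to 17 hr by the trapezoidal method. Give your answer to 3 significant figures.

Trapezoidal AUC_0→17:
  [0→3]: (0.0+189.0)/2 × 3 = 283.5
  [3→5]: (189.0+144.9)/2 × 2 = 333.9
  [5→11]: (144.9+45.7)/2 × 6 = 571.8
  [11→17]: (45.7+13.7)/2 × 6 = 178.2
  Sum = 1367.4 µg/L·hr

AUC = 1370 µg/L·hr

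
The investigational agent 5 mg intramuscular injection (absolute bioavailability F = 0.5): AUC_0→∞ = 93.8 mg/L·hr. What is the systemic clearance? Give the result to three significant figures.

CL = 0.0267 L/hr

CL = F × Dose / AUC_0→∞
   = 0.5 × 5 / 93.8 = 0.0266525 L/hr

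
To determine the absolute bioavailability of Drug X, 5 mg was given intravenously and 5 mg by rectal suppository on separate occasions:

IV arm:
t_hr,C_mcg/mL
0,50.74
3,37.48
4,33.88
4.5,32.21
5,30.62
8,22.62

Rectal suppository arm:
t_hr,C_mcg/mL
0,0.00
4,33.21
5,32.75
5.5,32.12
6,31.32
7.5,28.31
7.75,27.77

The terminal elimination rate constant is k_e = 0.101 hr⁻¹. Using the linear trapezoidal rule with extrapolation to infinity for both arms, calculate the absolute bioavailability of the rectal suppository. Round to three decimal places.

F = 0.909

Trapezoidal AUC_0→8 (IV):
  [0→3]: (50.74+37.48)/2 × 3 = 132.33
  [3→4]: (37.48+33.88)/2 × 1 = 35.68
  [4→4.5]: (33.88+32.21)/2 × 0.5 = 16.5225
  [4.5→5]: (32.21+30.62)/2 × 0.5 = 15.7075
  [5→8]: (30.62+22.62)/2 × 3 = 79.86
  Sum = 280.1 mcg/mL·hr
IV tail: 22.62/0.101 = 223.960; AUC_iv,0→∞ = 280.1 + 223.960 = 504.06 mcg/mL·hr
Trapezoidal AUC_0→7.75 (rectal suppository):
  [0→4]: (0.00+33.21)/2 × 4 = 66.42
  [4→5]: (33.21+32.75)/2 × 1 = 32.98
  [5→5.5]: (32.75+32.12)/2 × 0.5 = 16.2175
  [5.5→6]: (32.12+31.32)/2 × 0.5 = 15.86
  [6→7.5]: (31.32+28.31)/2 × 1.5 = 44.7225
  [7.5→7.75]: (28.31+27.77)/2 × 0.25 = 7.01
  Sum = 183.21 mcg/mL·hr
rectal suppository tail: 27.77/0.101 = 274.950; AUC_ev,0→∞ = 183.21 + 274.950 = 458.16 mcg/mL·hr
F = (AUC_ev/D_ev)/(AUC_iv/D_iv) = (458.16/5)/(504.06/5) = 91.632/100.812 = 0.9089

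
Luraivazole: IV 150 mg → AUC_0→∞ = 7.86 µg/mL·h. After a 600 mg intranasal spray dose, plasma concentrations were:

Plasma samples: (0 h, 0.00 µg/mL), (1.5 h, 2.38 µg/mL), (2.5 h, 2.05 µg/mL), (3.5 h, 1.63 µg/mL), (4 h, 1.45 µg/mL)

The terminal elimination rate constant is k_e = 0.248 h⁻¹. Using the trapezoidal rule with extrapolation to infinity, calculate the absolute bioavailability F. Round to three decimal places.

F = 0.396

Trapezoidal AUC_0→4 (intranasal spray):
  [0→1.5]: (0.00+2.38)/2 × 1.5 = 1.785
  [1.5→2.5]: (2.38+2.05)/2 × 1 = 2.215
  [2.5→3.5]: (2.05+1.63)/2 × 1 = 1.84
  [3.5→4]: (1.63+1.45)/2 × 0.5 = 0.77
  Sum = 6.61 µg/mL·h
Tail: C_last/k_e = 1.45/0.248 = 5.847
AUC_0→∞ (intranasal spray) = 6.61 + 5.847 = 12.457 µg/mL·h
F = (AUC_ev/D_ev)/(AUC_iv/D_iv) = (12.457/600)/(7.86/150) = 0.0207617/0.0524 = 0.3962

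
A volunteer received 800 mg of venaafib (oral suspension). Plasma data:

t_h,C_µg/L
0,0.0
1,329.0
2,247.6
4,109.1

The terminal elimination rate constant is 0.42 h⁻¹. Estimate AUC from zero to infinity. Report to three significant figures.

AUC = 1070 µg/L·h

Trapezoidal AUC_0→4:
  [0→1]: (0.0+329.0)/2 × 1 = 164.5
  [1→2]: (329.0+247.6)/2 × 1 = 288.3
  [2→4]: (247.6+109.1)/2 × 2 = 356.7
  Sum = 809.5 µg/L·h
Extrapolated tail: C_last / k_e = 109.1 / 0.42 = 259.762
AUC_0→∞ = 809.5 + 259.762 = 1069.262 µg/L·h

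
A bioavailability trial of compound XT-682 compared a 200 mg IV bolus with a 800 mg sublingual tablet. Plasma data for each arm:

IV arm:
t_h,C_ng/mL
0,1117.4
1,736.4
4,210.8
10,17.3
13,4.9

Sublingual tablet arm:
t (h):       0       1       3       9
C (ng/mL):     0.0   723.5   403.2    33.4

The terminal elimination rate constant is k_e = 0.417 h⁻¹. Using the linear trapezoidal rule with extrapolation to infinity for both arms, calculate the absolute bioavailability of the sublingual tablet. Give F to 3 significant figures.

F = 0.234

Trapezoidal AUC_0→13 (IV):
  [0→1]: (1117.4+736.4)/2 × 1 = 926.9
  [1→4]: (736.4+210.8)/2 × 3 = 1420.8
  [4→10]: (210.8+17.3)/2 × 6 = 684.3
  [10→13]: (17.3+4.9)/2 × 3 = 33.3
  Sum = 3065.3 ng/mL·h
IV tail: 4.9/0.417 = 11.751; AUC_iv,0→∞ = 3065.3 + 11.751 = 3077.051 ng/mL·h
Trapezoidal AUC_0→9 (sublingual tablet):
  [0→1]: (0.0+723.5)/2 × 1 = 361.75
  [1→3]: (723.5+403.2)/2 × 2 = 1126.7
  [3→9]: (403.2+33.4)/2 × 6 = 1309.8
  Sum = 2798.25 ng/mL·h
sublingual tablet tail: 33.4/0.417 = 80.096; AUC_ev,0→∞ = 2798.25 + 80.096 = 2878.346 ng/mL·h
F = (AUC_ev/D_ev)/(AUC_iv/D_iv) = (2878.346/800)/(3077.051/200) = 3.5979325/15.385255 = 0.2339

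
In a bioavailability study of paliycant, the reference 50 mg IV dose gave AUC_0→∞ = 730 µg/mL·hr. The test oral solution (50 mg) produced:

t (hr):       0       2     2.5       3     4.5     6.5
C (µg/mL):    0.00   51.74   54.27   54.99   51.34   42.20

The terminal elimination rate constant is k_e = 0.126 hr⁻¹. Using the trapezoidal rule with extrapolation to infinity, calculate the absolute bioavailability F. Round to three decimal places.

F = 0.841

Trapezoidal AUC_0→6.5 (oral solution):
  [0→2]: (0.00+51.74)/2 × 2 = 51.74
  [2→2.5]: (51.74+54.27)/2 × 0.5 = 26.5025
  [2.5→3]: (54.27+54.99)/2 × 0.5 = 27.315
  [3→4.5]: (54.99+51.34)/2 × 1.5 = 79.7475
  [4.5→6.5]: (51.34+42.20)/2 × 2 = 93.54
  Sum = 278.845 µg/mL·hr
Tail: C_last/k_e = 42.20/0.126 = 334.921
AUC_0→∞ (oral solution) = 278.845 + 334.921 = 613.766 µg/mL·hr
F = (AUC_ev/D_ev)/(AUC_iv/D_iv) = (613.766/50)/(730/50) = 12.27532/14.6 = 0.8408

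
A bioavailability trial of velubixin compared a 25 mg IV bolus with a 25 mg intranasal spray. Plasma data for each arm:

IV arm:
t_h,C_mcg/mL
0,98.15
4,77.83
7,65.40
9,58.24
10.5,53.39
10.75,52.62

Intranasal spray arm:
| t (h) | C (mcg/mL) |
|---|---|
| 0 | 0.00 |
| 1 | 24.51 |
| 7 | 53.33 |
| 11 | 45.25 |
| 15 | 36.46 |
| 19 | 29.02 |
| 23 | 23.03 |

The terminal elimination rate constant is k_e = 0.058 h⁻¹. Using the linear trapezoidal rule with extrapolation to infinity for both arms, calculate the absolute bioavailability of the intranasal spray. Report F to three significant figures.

Trapezoidal AUC_0→10.75 (IV):
  [0→4]: (98.15+77.83)/2 × 4 = 351.96
  [4→7]: (77.83+65.40)/2 × 3 = 214.845
  [7→9]: (65.40+58.24)/2 × 2 = 123.64
  [9→10.5]: (58.24+53.39)/2 × 1.5 = 83.7225
  [10.5→10.75]: (53.39+52.62)/2 × 0.25 = 13.25125
  Sum = 787.41875 mcg/mL·h
IV tail: 52.62/0.058 = 907.241; AUC_iv,0→∞ = 787.41875 + 907.241 = 1694.65975 mcg/mL·h
Trapezoidal AUC_0→23 (intranasal spray):
  [0→1]: (0.00+24.51)/2 × 1 = 12.255
  [1→7]: (24.51+53.33)/2 × 6 = 233.52
  [7→11]: (53.33+45.25)/2 × 4 = 197.16
  [11→15]: (45.25+36.46)/2 × 4 = 163.42
  [15→19]: (36.46+29.02)/2 × 4 = 130.96
  [19→23]: (29.02+23.03)/2 × 4 = 104.1
  Sum = 841.415 mcg/mL·h
intranasal spray tail: 23.03/0.058 = 397.069; AUC_ev,0→∞ = 841.415 + 397.069 = 1238.484 mcg/mL·h
F = (AUC_ev/D_ev)/(AUC_iv/D_iv) = (1238.484/25)/(1694.65975/25) = 49.53936/67.78639 = 0.7308

F = 0.731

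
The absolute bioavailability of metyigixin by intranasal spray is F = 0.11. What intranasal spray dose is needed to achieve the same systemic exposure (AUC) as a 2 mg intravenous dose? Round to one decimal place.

D_intranasal = 18.2 mg

For equal systemic exposure: F × D_ev = D_iv
D_ev = D_iv / F = 2 / 0.11 = 18.1818 mg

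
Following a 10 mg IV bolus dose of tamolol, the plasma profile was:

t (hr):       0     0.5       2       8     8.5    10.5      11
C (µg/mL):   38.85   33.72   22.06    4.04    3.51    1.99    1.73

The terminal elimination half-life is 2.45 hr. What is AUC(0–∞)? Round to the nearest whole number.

Trapezoidal AUC_0→11:
  [0→0.5]: (38.85+33.72)/2 × 0.5 = 18.1425
  [0.5→2]: (33.72+22.06)/2 × 1.5 = 41.835
  [2→8]: (22.06+4.04)/2 × 6 = 78.3
  [8→8.5]: (4.04+3.51)/2 × 0.5 = 1.8875
  [8.5→10.5]: (3.51+1.99)/2 × 2 = 5.5
  [10.5→11]: (1.99+1.73)/2 × 0.5 = 0.93
  Sum = 146.595 µg/mL·hr
k_e = ln2 / t½ = 0.693147 / 2.45 = 0.2829 hr^-1
Extrapolated tail: C_last / k_e = 1.73 / 0.2829 = 6.115
AUC_0→∞ = 146.595 + 6.115 = 152.71 µg/mL·hr

AUC = 153 µg/mL·hr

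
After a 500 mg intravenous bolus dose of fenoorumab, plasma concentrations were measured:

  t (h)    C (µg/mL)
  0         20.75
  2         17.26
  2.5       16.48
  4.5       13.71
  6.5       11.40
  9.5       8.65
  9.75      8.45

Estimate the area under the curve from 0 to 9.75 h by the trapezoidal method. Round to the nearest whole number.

AUC = 134 µg/mL·h

Trapezoidal AUC_0→9.75:
  [0→2]: (20.75+17.26)/2 × 2 = 38.01
  [2→2.5]: (17.26+16.48)/2 × 0.5 = 8.435
  [2.5→4.5]: (16.48+13.71)/2 × 2 = 30.19
  [4.5→6.5]: (13.71+11.40)/2 × 2 = 25.11
  [6.5→9.5]: (11.40+8.65)/2 × 3 = 30.075
  [9.5→9.75]: (8.65+8.45)/2 × 0.25 = 2.1375
  Sum = 133.9575 µg/mL·h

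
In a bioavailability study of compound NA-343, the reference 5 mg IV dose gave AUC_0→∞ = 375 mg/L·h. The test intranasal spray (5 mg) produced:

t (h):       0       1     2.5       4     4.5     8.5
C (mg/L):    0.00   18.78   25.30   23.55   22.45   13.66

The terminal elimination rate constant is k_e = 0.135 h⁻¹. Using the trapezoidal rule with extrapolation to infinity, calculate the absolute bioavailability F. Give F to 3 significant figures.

Trapezoidal AUC_0→8.5 (intranasal spray):
  [0→1]: (0.00+18.78)/2 × 1 = 9.39
  [1→2.5]: (18.78+25.30)/2 × 1.5 = 33.06
  [2.5→4]: (25.30+23.55)/2 × 1.5 = 36.6375
  [4→4.5]: (23.55+22.45)/2 × 0.5 = 11.5
  [4.5→8.5]: (22.45+13.66)/2 × 4 = 72.22
  Sum = 162.8075 mg/L·h
Tail: C_last/k_e = 13.66/0.135 = 101.185
AUC_0→∞ (intranasal spray) = 162.8075 + 101.185 = 263.9925 mg/L·h
F = (AUC_ev/D_ev)/(AUC_iv/D_iv) = (263.9925/5)/(375/5) = 52.7985/75 = 0.7040

F = 0.704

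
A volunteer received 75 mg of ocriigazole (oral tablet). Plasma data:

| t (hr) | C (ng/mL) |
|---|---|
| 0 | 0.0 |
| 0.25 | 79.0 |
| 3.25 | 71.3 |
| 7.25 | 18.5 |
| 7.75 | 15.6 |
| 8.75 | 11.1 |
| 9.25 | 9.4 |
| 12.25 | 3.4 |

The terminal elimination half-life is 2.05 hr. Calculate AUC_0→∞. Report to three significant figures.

AUC = 471 ng/mL·hr

Trapezoidal AUC_0→12.25:
  [0→0.25]: (0.0+79.0)/2 × 0.25 = 9.875
  [0.25→3.25]: (79.0+71.3)/2 × 3 = 225.45
  [3.25→7.25]: (71.3+18.5)/2 × 4 = 179.6
  [7.25→7.75]: (18.5+15.6)/2 × 0.5 = 8.525
  [7.75→8.75]: (15.6+11.1)/2 × 1 = 13.35
  [8.75→9.25]: (11.1+9.4)/2 × 0.5 = 5.125
  [9.25→12.25]: (9.4+3.4)/2 × 3 = 19.2
  Sum = 461.125 ng/mL·hr
k_e = ln2 / t½ = 0.693147 / 2.05 = 0.3381 hr^-1
Extrapolated tail: C_last / k_e = 3.4 / 0.3381 = 10.056
AUC_0→∞ = 461.125 + 10.056 = 471.181 ng/mL·hr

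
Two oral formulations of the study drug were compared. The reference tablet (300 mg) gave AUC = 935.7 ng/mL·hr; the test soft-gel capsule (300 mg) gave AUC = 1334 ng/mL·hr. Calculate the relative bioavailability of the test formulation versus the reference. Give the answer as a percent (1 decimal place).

F_rel = (AUC_test/D_test) / (AUC_ref/D_ref)
      = (1334/300) / (935.7/300)
      = 4.44667 / 3.119 = 1.4257 = 142.57%

F_rel = 142.6%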